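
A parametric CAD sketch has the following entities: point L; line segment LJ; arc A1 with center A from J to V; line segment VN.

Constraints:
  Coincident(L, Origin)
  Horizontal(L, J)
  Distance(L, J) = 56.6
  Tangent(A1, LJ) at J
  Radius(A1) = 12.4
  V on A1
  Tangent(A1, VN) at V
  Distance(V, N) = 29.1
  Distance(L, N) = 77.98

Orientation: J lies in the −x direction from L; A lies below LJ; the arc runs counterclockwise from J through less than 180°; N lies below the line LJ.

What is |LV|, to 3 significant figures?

70.3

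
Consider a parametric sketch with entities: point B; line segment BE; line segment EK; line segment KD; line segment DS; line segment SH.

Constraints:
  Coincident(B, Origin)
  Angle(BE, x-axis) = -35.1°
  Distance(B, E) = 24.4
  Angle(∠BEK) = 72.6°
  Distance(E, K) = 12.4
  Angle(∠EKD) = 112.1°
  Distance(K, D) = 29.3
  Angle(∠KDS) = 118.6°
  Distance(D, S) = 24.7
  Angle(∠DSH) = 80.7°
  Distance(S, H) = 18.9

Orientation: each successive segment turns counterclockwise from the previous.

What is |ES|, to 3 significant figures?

46.9

B is at the origin; BE runs at -35.1° with length 24.4, so E = (20.0, -14.0). ∠BEK = 72.6° gives EK at 72.3° from the x-axis; with |EK| = 12.4, K = (23.7, -2.22). ∠EKD = 112.1° gives KD at 140° from the x-axis; with |KD| = 29.3, D = (1.22, 16.5). ∠KDS = 118.6° gives DS at -158° from the x-axis; with |DS| = 24.7, S = (-21.7, 7.45). Then |ES| = |S − E| = 46.9.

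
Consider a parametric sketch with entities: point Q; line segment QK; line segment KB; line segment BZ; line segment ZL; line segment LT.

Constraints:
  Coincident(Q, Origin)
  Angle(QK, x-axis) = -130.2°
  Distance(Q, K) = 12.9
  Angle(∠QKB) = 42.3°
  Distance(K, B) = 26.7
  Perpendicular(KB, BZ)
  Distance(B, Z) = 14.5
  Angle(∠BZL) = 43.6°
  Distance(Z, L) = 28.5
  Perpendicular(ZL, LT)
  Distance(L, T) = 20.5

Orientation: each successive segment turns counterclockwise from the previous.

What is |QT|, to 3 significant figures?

31.5

Q is at the origin; QK runs at -130.2° with length 12.9, so K = (-8.33, -9.85). ∠QKB = 42.3° gives KB at 7.50° from the x-axis; with |KB| = 26.7, B = (18.1, -6.37). The perpendicularity gives BZ at right angles to KB, so BZ runs at 97.5°; with |BZ| = 14.5, Z = (16.3, 8.01). ∠BZL = 43.6° gives ZL at -126° from the x-axis; with |ZL| = 28.5, L = (-0.540, -15.0). ZL is perpendicular to LT, so LT runs at -36.1°; with |LT| = 20.5, T = (16.0, -27.1). Then |QT| = |T − Q| = 31.5.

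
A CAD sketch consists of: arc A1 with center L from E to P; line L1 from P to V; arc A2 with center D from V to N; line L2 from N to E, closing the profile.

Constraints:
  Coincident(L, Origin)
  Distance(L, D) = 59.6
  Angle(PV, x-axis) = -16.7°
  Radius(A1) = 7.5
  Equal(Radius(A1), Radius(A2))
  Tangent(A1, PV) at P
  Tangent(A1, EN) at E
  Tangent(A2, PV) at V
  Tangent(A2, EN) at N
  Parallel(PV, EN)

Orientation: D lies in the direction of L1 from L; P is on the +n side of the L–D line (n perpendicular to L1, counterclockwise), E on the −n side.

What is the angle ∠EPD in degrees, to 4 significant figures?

82.83°

The slot axis is L1's direction at -16.7°, so u = (cos -16.7°, sin -16.7°) = (0.9578, -0.2874) and n = (−sin -16.7°, cos -16.7°) = (0.2874, 0.9578). L is at the origin and D lies 59.6 along u from L, so D = 59.6·u = (57.09, -17.13). Tangency of A1 to both parallel lines with radius 7.5 puts P and E at L ± 7.5·n: P = (2.155, 7.184), E = (-2.155, -7.184). Then cos ∠EPD = PE·PD / (|PE||PD|), giving 82.83°.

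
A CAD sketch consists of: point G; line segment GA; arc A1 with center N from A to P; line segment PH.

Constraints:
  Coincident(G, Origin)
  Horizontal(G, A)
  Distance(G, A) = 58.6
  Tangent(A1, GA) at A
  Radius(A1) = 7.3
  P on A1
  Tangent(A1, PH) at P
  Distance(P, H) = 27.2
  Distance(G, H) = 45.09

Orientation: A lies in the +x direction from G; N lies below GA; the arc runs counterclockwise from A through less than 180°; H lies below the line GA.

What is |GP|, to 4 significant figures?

52.68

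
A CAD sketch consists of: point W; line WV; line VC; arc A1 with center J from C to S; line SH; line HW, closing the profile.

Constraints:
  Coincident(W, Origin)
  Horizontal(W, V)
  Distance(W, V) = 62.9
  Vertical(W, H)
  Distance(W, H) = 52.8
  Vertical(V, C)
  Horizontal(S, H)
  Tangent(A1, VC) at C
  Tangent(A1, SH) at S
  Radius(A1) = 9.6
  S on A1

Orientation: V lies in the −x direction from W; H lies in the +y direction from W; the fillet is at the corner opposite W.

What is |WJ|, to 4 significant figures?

68.61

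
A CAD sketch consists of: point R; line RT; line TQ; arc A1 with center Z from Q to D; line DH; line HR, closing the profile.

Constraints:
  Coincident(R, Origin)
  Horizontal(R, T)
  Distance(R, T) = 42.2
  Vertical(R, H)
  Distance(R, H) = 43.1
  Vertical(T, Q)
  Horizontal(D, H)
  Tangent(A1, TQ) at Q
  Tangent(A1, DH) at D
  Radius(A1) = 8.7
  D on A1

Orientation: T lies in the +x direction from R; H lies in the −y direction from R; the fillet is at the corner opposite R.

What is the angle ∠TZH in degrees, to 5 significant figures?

118.75°

R is at the origin; RT is horizontal with |RT| = 42.2 and T on the +x side, so T = (42.200, 0.0000). RH is vertical with |RH| = 43.1 and H on the −y side, so H = (0.0000, -43.100). The virtual corner opposite R is at (42.200, -43.100). Since A1 is tangent to TQ there, ZQ ⟂ TQ and A1 meets DH tangentially, so ZD is at right angles to DH, with radius 8.7, so the center Z sits 8.7 in from both sides at Z = (33.500, -34.400). Then cos ∠TZH = ZT·ZH / (|ZT||ZH|), giving 118.75°.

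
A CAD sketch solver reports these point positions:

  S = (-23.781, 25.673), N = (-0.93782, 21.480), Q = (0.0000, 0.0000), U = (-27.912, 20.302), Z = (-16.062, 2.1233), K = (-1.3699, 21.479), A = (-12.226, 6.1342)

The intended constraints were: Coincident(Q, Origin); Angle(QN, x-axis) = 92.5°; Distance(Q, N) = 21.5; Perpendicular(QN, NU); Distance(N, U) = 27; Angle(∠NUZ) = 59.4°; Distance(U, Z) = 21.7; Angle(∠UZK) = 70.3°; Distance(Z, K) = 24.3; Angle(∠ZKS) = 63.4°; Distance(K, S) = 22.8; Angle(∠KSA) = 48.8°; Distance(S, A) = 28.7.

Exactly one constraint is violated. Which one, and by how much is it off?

Distance(S, A) = 28.7 — off by 6.00.

Q = (0.00, 0.00) ✓; QN at 92.50° ✓; |QN| = 21.50 ✓; ∠(QN, NU) = 90.00° ✓; |NU| = 27.00 ✓; ∠NUZ = 59.40° ✓; |UZ| = 21.70 ✓; ∠UZK = 70.30° ✓; |ZK| = 24.30 ✓; ∠ZKS = 63.40° ✓; |KS| = 22.80 ✓; ∠KSA = 48.80° ✓; |SA| = 22.70 ✗.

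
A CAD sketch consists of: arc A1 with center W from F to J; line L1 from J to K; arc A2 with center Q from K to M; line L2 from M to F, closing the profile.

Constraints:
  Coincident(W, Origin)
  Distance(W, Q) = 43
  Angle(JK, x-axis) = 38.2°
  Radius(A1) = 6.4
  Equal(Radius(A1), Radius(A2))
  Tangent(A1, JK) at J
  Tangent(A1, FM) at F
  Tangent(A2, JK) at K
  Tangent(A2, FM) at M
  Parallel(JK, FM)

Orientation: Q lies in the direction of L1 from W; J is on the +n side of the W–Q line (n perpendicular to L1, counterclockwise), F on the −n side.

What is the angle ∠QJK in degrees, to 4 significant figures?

8.466°

The slot axis is L1's direction at 38.2°, so u = (cos 38.2°, sin 38.2°) = (0.7859, 0.6184) and n = (−sin 38.2°, cos 38.2°) = (-0.6184, 0.7859). W is at the origin and Q lies 43.0 along u from W, so Q = 43.0·u = (33.79, 26.59). Tangency of A1 to both parallel lines with radius 6.4 puts J and F at W ± 6.4·n: J = (-3.958, 5.029), F = (3.958, -5.029). Equal radii place K and M the same way about Q: K = Q + 6.4·n = (29.83, 31.62), M = Q − 6.4·n = (37.75, 21.56). Then cos ∠QJK = JQ·JK / (|JQ||JK|), giving 8.466°.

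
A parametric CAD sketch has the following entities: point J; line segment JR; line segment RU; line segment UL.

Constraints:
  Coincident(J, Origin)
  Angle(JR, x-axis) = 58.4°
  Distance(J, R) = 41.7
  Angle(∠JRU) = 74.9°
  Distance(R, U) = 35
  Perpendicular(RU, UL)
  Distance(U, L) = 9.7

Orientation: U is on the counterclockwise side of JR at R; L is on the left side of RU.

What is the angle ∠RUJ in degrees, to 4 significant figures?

59.06°

J is at the origin; JR runs at 58.4° with length 41.7, so R = 41.7·(cos 58.4°, sin 58.4°) = (21.85, 35.52). ∠JRU = 74.9°, so RU runs at 58.4° + (180° − 74.9°) = 163.5° from the x-axis; with |RU| = 35.0, U = R + 35.0·(cos 163.5°, sin 163.5°) = (-11.71, 45.46). Then cos ∠RUJ = UR·UJ / (|UR||UJ|), giving 59.06°.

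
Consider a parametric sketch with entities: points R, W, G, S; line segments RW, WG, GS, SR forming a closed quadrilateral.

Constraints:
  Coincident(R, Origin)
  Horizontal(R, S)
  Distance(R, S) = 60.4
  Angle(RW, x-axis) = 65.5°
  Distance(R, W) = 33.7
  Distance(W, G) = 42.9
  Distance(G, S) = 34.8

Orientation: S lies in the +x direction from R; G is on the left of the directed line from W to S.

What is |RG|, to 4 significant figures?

66.42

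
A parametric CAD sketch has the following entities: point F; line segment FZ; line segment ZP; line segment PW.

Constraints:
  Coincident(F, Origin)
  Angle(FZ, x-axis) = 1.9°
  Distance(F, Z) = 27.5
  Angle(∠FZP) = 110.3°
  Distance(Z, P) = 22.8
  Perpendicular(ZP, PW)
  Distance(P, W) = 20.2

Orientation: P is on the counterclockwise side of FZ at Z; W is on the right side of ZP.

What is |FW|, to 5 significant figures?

56.224

F is at the origin; FZ runs at 1.9° with length 27.5, so Z = 27.5·(cos 1.9°, sin 1.9°) = (27.485, 0.91177). ∠FZP = 110.3°, so ZP runs at 1.9° + (180° − 110.3°) = 71.600° from the x-axis; with |ZP| = 22.8, P = Z + 22.8·(cos 71.600°, sin 71.600°) = (34.682, 22.546). ZP ⟂ PW; with |PW| = 20.2 on the right of ZP, W = P + 20.2·(0.94888, -0.31565) = (53.849, 16.170). Then |FW| = |W − F| = 56.224.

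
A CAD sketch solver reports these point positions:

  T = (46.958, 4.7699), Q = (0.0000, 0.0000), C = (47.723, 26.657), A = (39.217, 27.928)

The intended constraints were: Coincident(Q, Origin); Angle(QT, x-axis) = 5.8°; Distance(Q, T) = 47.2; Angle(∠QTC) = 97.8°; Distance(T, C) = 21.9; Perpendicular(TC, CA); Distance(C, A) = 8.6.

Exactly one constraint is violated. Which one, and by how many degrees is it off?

Perpendicular(TC, CA) — off by 6.50°.

Q = (0.00, 0.00) ✓; QT at 5.800° ✓; |QT| = 47.20 ✓; ∠QTC = 97.80° ✓; |TC| = 21.90 ✓; ∠(TC, CA) = 83.50° ✗; |CA| = 8.600 ✓.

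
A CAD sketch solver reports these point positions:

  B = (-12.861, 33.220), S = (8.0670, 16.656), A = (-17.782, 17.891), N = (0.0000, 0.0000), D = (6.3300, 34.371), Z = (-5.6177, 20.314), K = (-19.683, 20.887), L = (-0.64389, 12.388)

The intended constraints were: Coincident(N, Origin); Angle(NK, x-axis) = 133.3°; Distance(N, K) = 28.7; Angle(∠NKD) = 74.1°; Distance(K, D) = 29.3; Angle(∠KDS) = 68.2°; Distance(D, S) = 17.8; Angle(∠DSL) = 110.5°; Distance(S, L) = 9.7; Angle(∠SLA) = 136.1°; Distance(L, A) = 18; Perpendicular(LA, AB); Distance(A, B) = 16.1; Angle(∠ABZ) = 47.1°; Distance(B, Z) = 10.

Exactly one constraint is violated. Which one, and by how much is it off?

Distance(B, Z) = 10 — off by 4.80.

N = (0.00, 0.00) ✓; NK at 133.3° ✓; |NK| = 28.70 ✓; ∠NKD = 74.10° ✓; |KD| = 29.30 ✓; ∠KDS = 68.20° ✓; |DS| = 17.80 ✓; ∠DSL = 110.5° ✓; |SL| = 9.700 ✓; ∠SLA = 136.1° ✓; |LA| = 18.00 ✓; ∠(LA, AB) = 90.00° ✓; |AB| = 16.10 ✓; ∠ABZ = 47.10° ✓; |BZ| = 14.80 ✗.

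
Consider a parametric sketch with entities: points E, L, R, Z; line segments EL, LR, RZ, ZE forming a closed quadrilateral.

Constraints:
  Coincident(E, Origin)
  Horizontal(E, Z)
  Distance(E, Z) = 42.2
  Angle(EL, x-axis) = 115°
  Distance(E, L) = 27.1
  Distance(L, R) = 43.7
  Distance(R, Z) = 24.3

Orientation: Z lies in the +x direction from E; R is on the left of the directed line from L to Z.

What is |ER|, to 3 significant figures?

39.1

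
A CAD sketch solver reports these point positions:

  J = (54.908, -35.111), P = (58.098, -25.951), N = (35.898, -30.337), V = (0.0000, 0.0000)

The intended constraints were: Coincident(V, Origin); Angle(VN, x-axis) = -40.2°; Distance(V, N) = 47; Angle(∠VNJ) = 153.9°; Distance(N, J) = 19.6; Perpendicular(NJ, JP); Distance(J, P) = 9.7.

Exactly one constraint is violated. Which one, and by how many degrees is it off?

Perpendicular(NJ, JP) — off by 5.10°.

V = (0.00, 0.00) ✓; VN at -40.20° ✓; |VN| = 47.00 ✓; ∠VNJ = 153.9° ✓; |NJ| = 19.60 ✓; ∠(NJ, JP) = 84.90° ✗; |JP| = 9.700 ✓.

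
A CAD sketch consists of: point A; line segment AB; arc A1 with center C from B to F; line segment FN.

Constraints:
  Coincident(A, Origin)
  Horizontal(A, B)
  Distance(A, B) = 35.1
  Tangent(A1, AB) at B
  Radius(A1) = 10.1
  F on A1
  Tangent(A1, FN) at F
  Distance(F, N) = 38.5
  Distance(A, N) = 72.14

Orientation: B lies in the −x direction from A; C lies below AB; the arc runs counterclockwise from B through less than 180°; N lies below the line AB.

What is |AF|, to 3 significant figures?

45.0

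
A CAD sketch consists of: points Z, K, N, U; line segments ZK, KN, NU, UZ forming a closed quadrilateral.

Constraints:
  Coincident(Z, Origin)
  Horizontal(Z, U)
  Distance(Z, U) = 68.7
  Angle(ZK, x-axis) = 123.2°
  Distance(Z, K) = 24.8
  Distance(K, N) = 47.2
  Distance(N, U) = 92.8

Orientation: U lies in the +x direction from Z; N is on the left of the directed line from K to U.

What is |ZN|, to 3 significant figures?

65.2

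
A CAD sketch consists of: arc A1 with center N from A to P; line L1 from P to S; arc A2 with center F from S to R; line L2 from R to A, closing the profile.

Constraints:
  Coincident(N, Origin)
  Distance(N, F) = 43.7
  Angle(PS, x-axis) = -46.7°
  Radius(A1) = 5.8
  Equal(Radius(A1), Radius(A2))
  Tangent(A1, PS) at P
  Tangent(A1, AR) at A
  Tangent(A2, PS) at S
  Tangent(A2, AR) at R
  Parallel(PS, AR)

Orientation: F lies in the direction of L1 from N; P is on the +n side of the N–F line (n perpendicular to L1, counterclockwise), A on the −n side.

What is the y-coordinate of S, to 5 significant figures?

-27.826

The slot axis is L1's direction at -46.7°, so u = (cos -46.7°, sin -46.7°) = (0.68582, -0.72777) and n = (−sin -46.7°, cos -46.7°) = (0.72777, 0.68582). N is at the origin and F lies 43.7 along u from N, so F = 43.7·u = (29.970, -31.804). Tangency of A1 to both parallel lines with radius 5.8 puts P and A at N ± 5.8·n: P = (4.2211, 3.9777), A = (-4.2211, -3.9777). Equal radii place S and R the same way about F: S = F + 5.8·n = (34.191, -27.826), R = F − 5.8·n = (25.749, -35.781). So S.y = -27.826.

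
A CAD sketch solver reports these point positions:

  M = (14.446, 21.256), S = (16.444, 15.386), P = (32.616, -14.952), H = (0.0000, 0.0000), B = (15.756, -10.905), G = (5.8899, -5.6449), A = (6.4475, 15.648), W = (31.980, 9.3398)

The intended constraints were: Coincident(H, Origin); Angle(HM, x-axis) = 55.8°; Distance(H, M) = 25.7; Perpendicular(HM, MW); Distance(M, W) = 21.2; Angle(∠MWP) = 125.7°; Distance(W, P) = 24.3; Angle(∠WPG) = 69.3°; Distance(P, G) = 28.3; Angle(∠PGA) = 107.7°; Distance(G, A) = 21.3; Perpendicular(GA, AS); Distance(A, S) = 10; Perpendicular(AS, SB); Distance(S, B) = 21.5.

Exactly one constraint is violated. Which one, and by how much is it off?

Distance(S, B) = 21.5 — off by 4.80.

H = (0.00, 0.00) ✓; HM at 55.80° ✓; |HM| = 25.70 ✓; ∠(HM, MW) = 90.00° ✓; |MW| = 21.20 ✓; ∠MWP = 125.7° ✓; |WP| = 24.30 ✓; ∠WPG = 69.30° ✓; |PG| = 28.30 ✓; ∠PGA = 107.7° ✓; |GA| = 21.30 ✓; ∠(GA, AS) = 90.00° ✓; |AS| = 10.00 ✓; ∠(AS, SB) = 90.00° ✓; |SB| = 26.30 ✗.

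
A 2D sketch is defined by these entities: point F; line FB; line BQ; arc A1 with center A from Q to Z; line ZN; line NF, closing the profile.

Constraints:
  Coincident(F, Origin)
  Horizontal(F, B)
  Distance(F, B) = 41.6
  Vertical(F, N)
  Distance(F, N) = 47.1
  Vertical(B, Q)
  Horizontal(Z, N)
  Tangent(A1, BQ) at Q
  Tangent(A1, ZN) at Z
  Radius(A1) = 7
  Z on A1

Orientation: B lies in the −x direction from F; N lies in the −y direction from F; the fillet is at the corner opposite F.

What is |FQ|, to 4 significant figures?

57.78

F is at the origin; FB is horizontal with |FB| = 41.6 and B on the −x side, so B = (-41.60, 0.000). F and N share the same x with |FN| = 47.1 and N on the −y side, so N = (0.000, -47.10). The virtual corner opposite F is at (-41.60, -47.10). A1 meets BQ tangentially, so AQ is at right angles to BQ and tangency of A1 to ZN means the radius AZ is perpendicular to ZN, with radius 7.0, so the center A sits 7.0 in from both sides at A = (-34.60, -40.10). That places the tangent points at Q = (-41.60, -40.10) on BQ and Z = (-34.60, -47.10) on ZN. Then |FQ| = |Q − F| = 57.78.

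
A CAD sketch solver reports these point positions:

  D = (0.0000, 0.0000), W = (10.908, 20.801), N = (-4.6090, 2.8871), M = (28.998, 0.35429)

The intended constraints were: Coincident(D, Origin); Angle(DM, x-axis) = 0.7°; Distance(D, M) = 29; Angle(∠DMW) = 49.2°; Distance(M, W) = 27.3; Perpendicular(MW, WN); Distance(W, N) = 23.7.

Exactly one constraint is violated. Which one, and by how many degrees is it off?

Perpendicular(MW, WN) — off by 7.60°.

D = (0.00, 0.00) ✓; DM at 0.7000° ✓; |DM| = 29.00 ✓; ∠DMW = 49.20° ✓; |MW| = 27.30 ✓; ∠(MW, WN) = 97.60° ✗; |WN| = 23.70 ✓.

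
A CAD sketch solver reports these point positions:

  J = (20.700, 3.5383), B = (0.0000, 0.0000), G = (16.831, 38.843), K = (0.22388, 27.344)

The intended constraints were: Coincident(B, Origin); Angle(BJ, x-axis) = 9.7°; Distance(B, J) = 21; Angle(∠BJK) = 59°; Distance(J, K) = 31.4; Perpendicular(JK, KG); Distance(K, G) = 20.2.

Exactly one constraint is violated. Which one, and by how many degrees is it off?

Perpendicular(JK, KG) — off by 6.00°.

B = (0.00, 0.00) ✓; BJ at 9.700° ✓; |BJ| = 21.00 ✓; ∠BJK = 59.00° ✓; |JK| = 31.40 ✓; ∠(JK, KG) = 96.00° ✗; |KG| = 20.20 ✓.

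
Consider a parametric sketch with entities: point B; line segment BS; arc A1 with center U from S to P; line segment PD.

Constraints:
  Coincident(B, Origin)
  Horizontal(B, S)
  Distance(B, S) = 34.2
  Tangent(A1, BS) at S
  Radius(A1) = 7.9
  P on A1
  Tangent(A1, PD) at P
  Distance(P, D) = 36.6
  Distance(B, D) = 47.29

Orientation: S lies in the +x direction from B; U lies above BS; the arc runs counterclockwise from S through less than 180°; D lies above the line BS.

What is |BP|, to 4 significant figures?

42.57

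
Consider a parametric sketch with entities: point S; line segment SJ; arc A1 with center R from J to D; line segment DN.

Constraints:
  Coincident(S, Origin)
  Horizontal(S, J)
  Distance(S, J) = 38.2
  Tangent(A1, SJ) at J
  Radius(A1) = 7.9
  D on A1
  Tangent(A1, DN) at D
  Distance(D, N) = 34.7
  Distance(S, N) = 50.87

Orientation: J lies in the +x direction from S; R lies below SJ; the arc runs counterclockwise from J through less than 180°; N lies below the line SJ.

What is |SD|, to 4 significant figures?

31.22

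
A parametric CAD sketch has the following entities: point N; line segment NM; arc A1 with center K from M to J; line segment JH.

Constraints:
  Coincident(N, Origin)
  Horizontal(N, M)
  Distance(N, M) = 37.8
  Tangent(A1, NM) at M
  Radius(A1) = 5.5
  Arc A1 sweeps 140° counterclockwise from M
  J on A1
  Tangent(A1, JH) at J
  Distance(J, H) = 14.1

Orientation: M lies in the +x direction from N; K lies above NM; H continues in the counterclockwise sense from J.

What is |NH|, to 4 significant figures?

35.85

N is at the origin; NM is horizontal with |NM| = 37.8 and M on the +x side, so M = (37.80, 0.000). Since A1 is tangent to NM there, KM ⟂ NM, so K = M + (0, 5.5) = (37.80, 5.500). On A1, M sits at bearing -90° from K; a 140° counterclockwise sweep puts J at bearing 50°, so J = K + 5.5·(cos 50°, sin 50°) = (41.34, 9.713). Since A1 is tangent to JH there, KJ ⟂ JH, so JH runs along (−sin 50°, cos 50°); with |JH| = 14.1, H = (30.53, 18.78). Then |NH| = |H − N| = 35.85.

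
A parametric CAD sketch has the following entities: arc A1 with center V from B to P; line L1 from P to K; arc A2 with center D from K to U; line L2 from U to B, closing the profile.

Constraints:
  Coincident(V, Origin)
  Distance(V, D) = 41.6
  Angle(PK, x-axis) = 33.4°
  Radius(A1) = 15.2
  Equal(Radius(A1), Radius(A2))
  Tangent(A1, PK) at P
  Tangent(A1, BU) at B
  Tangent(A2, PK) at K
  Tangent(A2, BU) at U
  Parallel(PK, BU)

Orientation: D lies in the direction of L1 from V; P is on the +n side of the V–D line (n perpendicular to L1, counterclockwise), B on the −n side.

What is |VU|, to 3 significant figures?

44.3

The slot axis is L1's direction at 33.4°, so u = (cos 33.4°, sin 33.4°) = (0.835, 0.550) and n = (−sin 33.4°, cos 33.4°) = (-0.550, 0.835). V is at the origin and D lies 41.6 along u from V, so D = 41.6·u = (34.7, 22.9). Tangency of A1 to both parallel lines with radius 15.2 puts P and B at V ± 15.2·n: P = (-8.37, 12.7), B = (8.37, -12.7). Equal radii place K and U the same way about D: K = D + 15.2·n = (26.4, 35.6), U = D − 15.2·n = (43.1, 10.2). Then |VU| = |U − V| = 44.3.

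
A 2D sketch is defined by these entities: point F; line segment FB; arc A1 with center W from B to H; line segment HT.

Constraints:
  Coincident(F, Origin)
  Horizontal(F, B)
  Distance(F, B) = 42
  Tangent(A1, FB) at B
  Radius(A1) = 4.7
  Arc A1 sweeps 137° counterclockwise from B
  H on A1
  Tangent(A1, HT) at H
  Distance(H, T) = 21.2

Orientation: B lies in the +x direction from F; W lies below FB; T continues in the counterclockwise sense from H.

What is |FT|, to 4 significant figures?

58.81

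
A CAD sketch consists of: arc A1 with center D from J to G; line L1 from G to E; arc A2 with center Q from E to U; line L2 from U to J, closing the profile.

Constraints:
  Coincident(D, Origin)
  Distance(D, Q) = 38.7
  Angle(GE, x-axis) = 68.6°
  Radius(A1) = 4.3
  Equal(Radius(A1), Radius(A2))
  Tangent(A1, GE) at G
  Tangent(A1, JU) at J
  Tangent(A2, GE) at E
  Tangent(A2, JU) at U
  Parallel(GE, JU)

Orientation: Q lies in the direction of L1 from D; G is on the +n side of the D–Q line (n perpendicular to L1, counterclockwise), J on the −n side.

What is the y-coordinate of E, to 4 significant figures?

37.60

The slot axis is L1's direction at 68.6°, so u = (cos 68.6°, sin 68.6°) = (0.3649, 0.9311) and n = (−sin 68.6°, cos 68.6°) = (-0.9311, 0.3649). D is at the origin and Q lies 38.7 along u from D, so Q = 38.7·u = (14.12, 36.03). Tangency of A1 to both parallel lines with radius 4.3 puts G and J at D ± 4.3·n: G = (-4.004, 1.569), J = (4.004, -1.569). Equal radii place E and U the same way about Q: E = Q + 4.3·n = (10.12, 37.60), U = Q − 4.3·n = (18.12, 34.46). So E.y = 37.60.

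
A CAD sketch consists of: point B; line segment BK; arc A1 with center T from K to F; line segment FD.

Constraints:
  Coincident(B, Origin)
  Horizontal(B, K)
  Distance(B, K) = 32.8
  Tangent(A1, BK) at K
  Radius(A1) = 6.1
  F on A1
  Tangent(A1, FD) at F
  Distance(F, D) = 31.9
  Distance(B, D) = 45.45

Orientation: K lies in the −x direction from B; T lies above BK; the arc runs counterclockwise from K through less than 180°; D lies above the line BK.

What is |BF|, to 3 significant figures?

27.3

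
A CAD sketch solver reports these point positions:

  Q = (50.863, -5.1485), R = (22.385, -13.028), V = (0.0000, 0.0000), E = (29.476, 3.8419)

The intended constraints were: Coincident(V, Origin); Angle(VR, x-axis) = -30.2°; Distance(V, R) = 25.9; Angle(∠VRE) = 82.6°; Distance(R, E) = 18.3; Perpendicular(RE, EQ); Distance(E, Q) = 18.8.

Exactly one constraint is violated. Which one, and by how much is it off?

Distance(E, Q) = 18.8 — off by 4.40.

V = (0.00, 0.00) ✓; VR at -30.20° ✓; |VR| = 25.90 ✓; ∠VRE = 82.60° ✓; |RE| = 18.30 ✓; ∠(RE, EQ) = 90.00° ✓; |EQ| = 23.20 ✗.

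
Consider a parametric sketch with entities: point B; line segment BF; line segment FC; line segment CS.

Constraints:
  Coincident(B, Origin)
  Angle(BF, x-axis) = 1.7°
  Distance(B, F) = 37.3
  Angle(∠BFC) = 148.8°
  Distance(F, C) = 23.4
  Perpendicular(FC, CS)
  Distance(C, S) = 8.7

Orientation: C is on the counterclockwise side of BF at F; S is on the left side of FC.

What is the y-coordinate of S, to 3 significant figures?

21.1

∠BFC = 148.8°, so FC runs at 1.7° + (180° − 148.8°) = 32.9° from the x-axis; with |FC| = 23.4, C = F + 23.4·(cos 32.9°, sin 32.9°) = (56.9, 13.8). The perpendicularity gives CS at right angles to FC; with |CS| = 8.7 on the left of FC, S = C + 8.7·(-0.543, 0.840) = (52.2, 21.1). So S.y = 21.1.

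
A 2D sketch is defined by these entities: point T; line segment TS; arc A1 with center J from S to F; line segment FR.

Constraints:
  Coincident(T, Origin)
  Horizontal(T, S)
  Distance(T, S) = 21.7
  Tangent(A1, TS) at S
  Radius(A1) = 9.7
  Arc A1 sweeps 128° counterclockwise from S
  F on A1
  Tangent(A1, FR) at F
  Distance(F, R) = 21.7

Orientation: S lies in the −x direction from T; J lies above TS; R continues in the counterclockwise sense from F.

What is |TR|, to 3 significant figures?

42.7

T is at the origin; TS is horizontal with |TS| = 21.7 and S on the −x side, so S = (-21.7, 0.00). Tangency of A1 to TS means the radius JS is perpendicular to TS, so J = S + (0, 9.7) = (-21.7, 9.70). On A1, S sits at bearing -90° from J; a 128° counterclockwise sweep puts F at bearing 38°, so F = J + 9.7·(cos 38°, sin 38°) = (-14.1, 15.7). Since A1 is tangent to FR there, JF ⟂ FR, so FR runs along (−sin 38°, cos 38°); with |FR| = 21.7, R = (-27.4, 32.8). Then |TR| = |R − T| = 42.7.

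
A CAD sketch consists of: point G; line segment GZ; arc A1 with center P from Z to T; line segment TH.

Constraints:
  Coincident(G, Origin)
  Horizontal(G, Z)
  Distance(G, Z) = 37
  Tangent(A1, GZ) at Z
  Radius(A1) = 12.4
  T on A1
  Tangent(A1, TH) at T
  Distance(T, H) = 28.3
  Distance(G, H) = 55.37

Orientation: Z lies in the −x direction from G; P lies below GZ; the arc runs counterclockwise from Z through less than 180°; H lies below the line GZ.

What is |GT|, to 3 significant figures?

51.3

G is at the origin; G and Z share the same y with |GZ| = 37.0 and Z on the −x side, so Z = (-37.0, 0.00). A1 meets GZ tangentially, so PZ is at right angles to GZ, so P = Z + (0, -12.4) = (-37.0, -12.4). Since PT ⟂ TH (tangency), |PH| = √(12.4² + 28.3²) = 30.9 regardless of where T sits on A1. So H lies on both circle(G, 55.37) and circle(P, 30.9); the below-GZ intersection is H = (-34.6, -43.2). T is the foot of the tangent from H: T = (-47.9, -18.2).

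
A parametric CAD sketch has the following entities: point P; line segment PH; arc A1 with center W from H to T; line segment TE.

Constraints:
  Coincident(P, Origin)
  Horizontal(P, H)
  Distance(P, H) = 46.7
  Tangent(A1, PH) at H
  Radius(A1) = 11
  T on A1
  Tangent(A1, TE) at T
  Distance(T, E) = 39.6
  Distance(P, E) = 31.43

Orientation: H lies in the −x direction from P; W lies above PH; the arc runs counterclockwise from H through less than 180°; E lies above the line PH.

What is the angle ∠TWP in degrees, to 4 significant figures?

34.07°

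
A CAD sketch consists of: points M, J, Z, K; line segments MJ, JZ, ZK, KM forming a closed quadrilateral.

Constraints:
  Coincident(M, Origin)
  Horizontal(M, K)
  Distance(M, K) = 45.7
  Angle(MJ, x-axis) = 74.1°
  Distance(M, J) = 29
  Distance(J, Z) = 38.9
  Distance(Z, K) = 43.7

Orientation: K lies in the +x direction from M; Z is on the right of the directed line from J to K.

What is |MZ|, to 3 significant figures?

11.2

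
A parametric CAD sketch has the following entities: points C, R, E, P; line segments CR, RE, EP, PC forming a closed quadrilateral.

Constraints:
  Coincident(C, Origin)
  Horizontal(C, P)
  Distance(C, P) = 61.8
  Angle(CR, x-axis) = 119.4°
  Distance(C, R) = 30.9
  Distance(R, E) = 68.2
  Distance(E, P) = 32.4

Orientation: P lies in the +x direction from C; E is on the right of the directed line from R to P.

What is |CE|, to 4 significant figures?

40.11

Checks: |RE| = 68.20 ✓; |EP| = 32.40 ✓.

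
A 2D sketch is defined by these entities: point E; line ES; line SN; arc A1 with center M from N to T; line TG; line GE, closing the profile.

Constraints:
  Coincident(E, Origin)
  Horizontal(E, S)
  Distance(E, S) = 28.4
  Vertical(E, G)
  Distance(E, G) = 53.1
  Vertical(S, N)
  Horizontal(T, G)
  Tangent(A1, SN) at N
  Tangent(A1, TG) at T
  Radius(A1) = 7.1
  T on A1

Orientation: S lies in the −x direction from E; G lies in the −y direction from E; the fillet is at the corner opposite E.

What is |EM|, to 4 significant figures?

50.69

E is at the origin; ES is horizontal with |ES| = 28.4 and S on the −x side, so S = (-28.40, 0.000). EG is vertical with |EG| = 53.1 and G on the −y side, so G = (0.000, -53.10). The virtual corner opposite E is at (-28.40, -53.10). A1 meets SN tangentially, so MN is at right angles to SN and the tangent condition forces MT to be normal to TG, with radius 7.1, so the center M sits 7.1 in from both sides at M = (-21.30, -46.00). Then |EM| = |M − E| = 50.69.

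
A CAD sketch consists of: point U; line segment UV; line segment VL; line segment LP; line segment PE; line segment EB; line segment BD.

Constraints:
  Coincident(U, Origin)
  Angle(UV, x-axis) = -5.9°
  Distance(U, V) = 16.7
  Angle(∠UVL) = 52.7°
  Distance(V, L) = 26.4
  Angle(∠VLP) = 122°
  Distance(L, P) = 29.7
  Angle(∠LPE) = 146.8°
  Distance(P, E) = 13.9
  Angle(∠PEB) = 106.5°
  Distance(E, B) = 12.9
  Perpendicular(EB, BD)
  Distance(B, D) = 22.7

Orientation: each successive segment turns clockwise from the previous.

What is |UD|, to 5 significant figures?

15.171

U is at the origin; UV runs at -5.9° with length 16.7, so V = (16.612, -1.7166). ∠UVL = 52.7° gives VL at -133.20° from the x-axis; with |VL| = 26.4, L = (-1.4605, -20.961). ∠VLP = 122.0° gives LP at 168.80° from the x-axis; with |LP| = 29.7, P = (-30.595, -15.193). ∠LPE = 146.8° gives PE at 135.60° from the x-axis; with |PE| = 13.9, E = (-40.526, -5.4673). ∠PEB = 106.5° gives EB at 62.100° from the x-axis; with |EB| = 12.9, B = (-34.490, 5.9333). The perpendicularity gives BD at right angles to EB, so BD runs at -27.900°; with |BD| = 22.7, D = (-14.428, -4.6888). Then |UD| = |D − U| = 15.171.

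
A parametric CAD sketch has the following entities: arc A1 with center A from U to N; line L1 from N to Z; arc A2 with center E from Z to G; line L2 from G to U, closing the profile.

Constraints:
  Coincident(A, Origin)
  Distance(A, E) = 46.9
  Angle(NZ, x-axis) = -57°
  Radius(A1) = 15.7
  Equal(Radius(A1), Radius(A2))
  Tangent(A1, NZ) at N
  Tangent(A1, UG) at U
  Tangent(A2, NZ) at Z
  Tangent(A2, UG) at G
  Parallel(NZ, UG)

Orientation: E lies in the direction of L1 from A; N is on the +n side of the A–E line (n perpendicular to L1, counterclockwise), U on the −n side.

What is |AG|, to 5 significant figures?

49.458

The slot axis is L1's direction at -57.0°, so u = (cos -57.0°, sin -57.0°) = (0.54464, -0.83867) and n = (−sin -57.0°, cos -57.0°) = (0.83867, 0.54464). A is at the origin and E lies 46.9 along u from A, so E = 46.9·u = (25.544, -39.334). Tangency of A1 to both parallel lines with radius 15.7 puts N and U at A ± 15.7·n: N = (13.167, 8.5508), U = (-13.167, -8.5508). Equal radii place Z and G the same way about E: Z = E + 15.7·n = (38.711, -30.783), G = E − 15.7·n = (12.376, -47.884). Then |AG| = |G − A| = 49.458.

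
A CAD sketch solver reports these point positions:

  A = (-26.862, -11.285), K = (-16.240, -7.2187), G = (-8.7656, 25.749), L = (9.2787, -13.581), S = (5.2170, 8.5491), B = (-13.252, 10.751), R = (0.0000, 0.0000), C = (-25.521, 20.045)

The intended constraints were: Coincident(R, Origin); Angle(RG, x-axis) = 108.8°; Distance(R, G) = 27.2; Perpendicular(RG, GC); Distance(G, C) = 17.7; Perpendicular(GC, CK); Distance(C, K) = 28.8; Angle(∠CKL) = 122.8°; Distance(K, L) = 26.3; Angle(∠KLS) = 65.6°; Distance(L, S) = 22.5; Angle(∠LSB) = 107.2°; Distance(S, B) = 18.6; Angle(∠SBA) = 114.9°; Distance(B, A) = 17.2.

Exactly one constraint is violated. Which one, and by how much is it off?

Distance(B, A) = 17.2 — off by 8.70.

R = (0.00, 0.00) ✓; RG at 108.8° ✓; |RG| = 27.20 ✓; ∠(RG, GC) = 90.00° ✓; |GC| = 17.70 ✓; ∠(GC, CK) = 90.00° ✓; |CK| = 28.80 ✓; ∠CKL = 122.8° ✓; |KL| = 26.30 ✓; ∠KLS = 65.60° ✓; |LS| = 22.50 ✓; ∠LSB = 107.2° ✓; |SB| = 18.60 ✓; ∠SBA = 114.9° ✓; |BA| = 25.90 ✗.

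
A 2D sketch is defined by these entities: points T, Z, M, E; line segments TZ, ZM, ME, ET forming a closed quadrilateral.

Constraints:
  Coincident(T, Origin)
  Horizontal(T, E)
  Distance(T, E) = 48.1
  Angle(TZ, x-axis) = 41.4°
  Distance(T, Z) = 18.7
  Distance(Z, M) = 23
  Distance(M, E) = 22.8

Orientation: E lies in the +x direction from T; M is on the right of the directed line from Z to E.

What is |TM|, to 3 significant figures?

27.3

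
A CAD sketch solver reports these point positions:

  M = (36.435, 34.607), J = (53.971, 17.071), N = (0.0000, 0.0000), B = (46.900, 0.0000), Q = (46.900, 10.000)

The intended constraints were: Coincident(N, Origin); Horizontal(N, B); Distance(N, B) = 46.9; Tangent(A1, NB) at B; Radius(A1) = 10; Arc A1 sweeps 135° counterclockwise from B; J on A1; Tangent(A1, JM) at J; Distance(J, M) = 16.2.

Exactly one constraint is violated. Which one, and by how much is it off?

Distance(J, M) = 16.2 — off by 8.60.

N = (0.00, 0.00) ✓; N.y = 0.00, B.y = 0.00 ✓; |NB| = 46.90 ✓; ∠(QB, BN) = 90.00° ✓; |QB| = 10.00 ✓; bearing(Q→J) − bearing(Q→B) = 135.0° ✓; |QJ| = 10.00 ✓; ∠(QJ, JM) = 90.00° ✓; |JM| = 24.80 ✗.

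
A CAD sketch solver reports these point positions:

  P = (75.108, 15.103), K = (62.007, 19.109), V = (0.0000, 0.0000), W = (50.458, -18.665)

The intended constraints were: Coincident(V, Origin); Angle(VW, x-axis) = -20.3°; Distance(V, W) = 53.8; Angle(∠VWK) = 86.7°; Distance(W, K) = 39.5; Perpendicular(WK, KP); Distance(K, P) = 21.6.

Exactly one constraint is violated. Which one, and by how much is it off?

Distance(K, P) = 21.6 — off by 7.90.

V = (0.00, 0.00) ✓; VW at -20.30° ✓; |VW| = 53.80 ✓; ∠VWK = 86.70° ✓; |WK| = 39.50 ✓; ∠(WK, KP) = 90.00° ✓; |KP| = 13.70 ✗.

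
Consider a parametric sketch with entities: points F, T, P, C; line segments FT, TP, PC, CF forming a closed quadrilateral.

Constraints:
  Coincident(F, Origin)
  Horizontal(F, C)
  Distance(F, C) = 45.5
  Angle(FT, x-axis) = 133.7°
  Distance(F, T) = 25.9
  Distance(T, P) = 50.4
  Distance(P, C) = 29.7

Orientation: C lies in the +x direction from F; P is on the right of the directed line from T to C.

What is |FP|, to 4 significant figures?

24.67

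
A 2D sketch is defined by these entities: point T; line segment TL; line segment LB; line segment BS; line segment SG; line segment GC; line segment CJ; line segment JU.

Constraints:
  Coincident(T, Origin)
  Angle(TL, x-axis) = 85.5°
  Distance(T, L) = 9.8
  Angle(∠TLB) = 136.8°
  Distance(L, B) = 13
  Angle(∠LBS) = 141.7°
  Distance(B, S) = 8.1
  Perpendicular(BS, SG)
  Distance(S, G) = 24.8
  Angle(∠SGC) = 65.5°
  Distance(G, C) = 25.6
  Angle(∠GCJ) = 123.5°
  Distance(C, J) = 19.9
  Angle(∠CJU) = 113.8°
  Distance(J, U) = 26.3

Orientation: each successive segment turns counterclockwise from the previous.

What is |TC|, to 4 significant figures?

5.028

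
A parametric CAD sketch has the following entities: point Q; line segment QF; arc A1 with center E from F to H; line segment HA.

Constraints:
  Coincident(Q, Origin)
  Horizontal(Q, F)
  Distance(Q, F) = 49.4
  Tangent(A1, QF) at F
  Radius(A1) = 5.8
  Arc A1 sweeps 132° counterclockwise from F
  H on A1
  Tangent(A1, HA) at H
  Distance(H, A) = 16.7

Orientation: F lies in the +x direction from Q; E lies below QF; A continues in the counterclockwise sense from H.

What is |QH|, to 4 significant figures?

46.12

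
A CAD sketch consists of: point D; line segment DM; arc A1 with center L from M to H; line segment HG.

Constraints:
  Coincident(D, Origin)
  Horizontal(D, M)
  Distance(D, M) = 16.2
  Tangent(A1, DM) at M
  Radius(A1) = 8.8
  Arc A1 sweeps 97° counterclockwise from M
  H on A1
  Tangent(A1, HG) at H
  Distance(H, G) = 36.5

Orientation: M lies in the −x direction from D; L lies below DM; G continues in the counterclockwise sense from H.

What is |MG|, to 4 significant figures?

46.30

D is at the origin; D and M share the same y with |DM| = 16.2 and M on the −x side, so M = (-16.20, 0.000). The tangent condition forces LM to be normal to DM, so L = M + (0, -8.8) = (-16.20, -8.800). On A1, M sits at bearing 90° from L; a 97° counterclockwise sweep puts H at bearing 187°, so H = L + 8.8·(cos 187°, sin 187°) = (-24.93, -9.872). Tangency of A1 to HG means the radius LH is perpendicular to HG, so HG runs along (−sin 187°, cos 187°); with |HG| = 36.5, G = (-20.49, -46.10). Then |MG| = |G − M| = 46.30.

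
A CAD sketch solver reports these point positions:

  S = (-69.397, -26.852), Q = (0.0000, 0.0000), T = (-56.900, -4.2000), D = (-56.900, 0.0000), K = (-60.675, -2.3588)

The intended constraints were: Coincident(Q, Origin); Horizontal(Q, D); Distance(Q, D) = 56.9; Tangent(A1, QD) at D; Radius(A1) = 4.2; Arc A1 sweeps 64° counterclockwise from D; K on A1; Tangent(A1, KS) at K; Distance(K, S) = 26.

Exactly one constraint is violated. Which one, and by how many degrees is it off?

Tangent(A1, KS) at K — off by 6.40°.

Q = (0.00, 0.00) ✓; Q.y = 0.00, D.y = 0.00 ✓; |QD| = 56.90 ✓; ∠(TD, DQ) = 90.00° ✓; |TD| = 4.200 ✓; bearing(T→K) − bearing(T→D) = 64.00° ✓; |TK| = 4.200 ✓; ∠(TK, KS) = 83.60° ✗; |KS| = 26.00 ✓.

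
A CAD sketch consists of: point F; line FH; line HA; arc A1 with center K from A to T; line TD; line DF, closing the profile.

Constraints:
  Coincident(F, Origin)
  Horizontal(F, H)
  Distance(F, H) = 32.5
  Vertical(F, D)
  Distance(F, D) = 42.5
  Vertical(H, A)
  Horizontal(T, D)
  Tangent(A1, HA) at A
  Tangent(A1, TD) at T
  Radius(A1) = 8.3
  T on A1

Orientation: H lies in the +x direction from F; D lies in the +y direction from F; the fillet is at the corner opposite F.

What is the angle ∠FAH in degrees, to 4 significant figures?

43.54°

F is at the origin; F and H share the same y with |FH| = 32.5 and H on the +x side, so H = (32.50, 0.000). F and D share the same x with |FD| = 42.5 and D on the +y side, so D = (0.000, 42.50). The virtual corner opposite F is at (32.50, 42.50). Tangency of A1 to HA means the radius KA is perpendicular to HA and tangency of A1 to TD means the radius KT is perpendicular to TD, with radius 8.3, so the center K sits 8.3 in from both sides at K = (24.20, 34.20). That places the tangent points at A = (32.50, 34.20) on HA and T = (24.20, 42.50) on TD. Then cos ∠FAH = AF·AH / (|AF||AH|), giving 43.54°.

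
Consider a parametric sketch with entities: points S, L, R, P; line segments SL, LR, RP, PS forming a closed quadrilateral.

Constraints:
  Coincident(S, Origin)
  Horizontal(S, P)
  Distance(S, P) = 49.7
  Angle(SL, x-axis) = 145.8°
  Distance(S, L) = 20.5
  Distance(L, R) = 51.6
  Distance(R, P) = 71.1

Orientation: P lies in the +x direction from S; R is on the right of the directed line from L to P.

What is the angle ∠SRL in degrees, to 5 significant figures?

21.799°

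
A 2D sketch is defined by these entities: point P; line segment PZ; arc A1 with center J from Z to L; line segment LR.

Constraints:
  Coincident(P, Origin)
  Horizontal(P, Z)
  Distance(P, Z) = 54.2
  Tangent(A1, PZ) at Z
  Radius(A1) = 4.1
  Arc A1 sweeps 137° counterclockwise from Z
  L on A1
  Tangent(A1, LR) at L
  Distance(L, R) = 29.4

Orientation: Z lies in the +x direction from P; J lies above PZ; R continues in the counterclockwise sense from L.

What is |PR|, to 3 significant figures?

44.7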